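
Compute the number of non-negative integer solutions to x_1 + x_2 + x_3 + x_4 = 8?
165

Solution: C(8+4-1, 4-1) = 165.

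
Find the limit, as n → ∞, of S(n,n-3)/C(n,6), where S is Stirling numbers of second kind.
15
The leading term of S(n,n-3) as a polynomial in n is (5)!!·C(n,6), so the ratio → (5)!! = 15.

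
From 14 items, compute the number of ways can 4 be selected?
1,001

Explanation: C(14,4) = 14! / (4! × (14-4)!)
         = 14! / (4! × 10!)
         = 1,001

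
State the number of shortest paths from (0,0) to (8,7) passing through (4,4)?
2,450

Reasoning: To (4,4): C(8,4)=70. From there: C(7,4)=35. Total: 2,450.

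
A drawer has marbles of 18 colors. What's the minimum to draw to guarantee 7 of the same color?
109

Working:
Worst case: 6 of each = 108. One more: 109.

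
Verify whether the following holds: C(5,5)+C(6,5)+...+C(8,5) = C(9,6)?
True
Hockey stick identity gives Σ = C(9,6) = 84; RHS C(9,6) = 84.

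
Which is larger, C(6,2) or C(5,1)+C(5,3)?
Equal

Solution: C(6,2)=15; C(5,1)+C(5,3)=5+10=15.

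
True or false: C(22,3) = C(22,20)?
C(22,3) = 1,540 but C(22,20) = 231; symmetry gives C(22,3) = C(22,19), not C(22,20).
Final answer: False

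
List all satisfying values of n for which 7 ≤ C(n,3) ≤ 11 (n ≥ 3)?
5

Explanation: C(4,3)=4; C(5,3)=10; C(6,3)=20. So valid n = 5.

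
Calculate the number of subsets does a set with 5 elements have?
32
Each element can be included or excluded: 2^5 = 32.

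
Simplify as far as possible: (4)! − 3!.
18

Solution: (4)! − 3! = (4)·3! − 3! = (4−1)·3! = 3·3! = 18.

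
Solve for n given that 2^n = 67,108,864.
26

67,108,864 = 1,024 × 1,024 × 64 = 2^10 × 2^10 × 2^6 = 2^26, so n = 26.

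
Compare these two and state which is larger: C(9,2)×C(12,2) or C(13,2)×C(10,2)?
C(13,2)×C(10,2)

Working:
C(9,2)×C(12,2)=2,376, C(13,2)×C(10,2)=3,510.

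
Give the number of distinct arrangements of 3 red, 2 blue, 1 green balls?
Multinomial: 6!/(3! × 2! × 1!) = 60.

Answer: 60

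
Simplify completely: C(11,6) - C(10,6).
252

Explanation: C(11,6) - C(10,6) = C(10,5) = 252.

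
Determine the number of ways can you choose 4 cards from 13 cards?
715
C(13,4) = 13! / (4! × (13-4)!)
         = 13! / (4! × 9!)
         = 715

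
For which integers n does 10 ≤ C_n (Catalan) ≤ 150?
C_3=5; C_4=14; C_5=42; C_6=132; C_7=429. So valid n = 4, 5, 6.

Answer: 4, 5, 6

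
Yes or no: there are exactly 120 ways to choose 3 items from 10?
C(10,3) = 120.
Final answer: Yes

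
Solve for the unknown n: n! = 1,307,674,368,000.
15

n! is strictly increasing. 13! = 6,227,020,800, 14! = 87,178,291,200, 15! = 1,307,674,368,000 ✓. So n = 15.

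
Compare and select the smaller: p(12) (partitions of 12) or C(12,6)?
p(12)

Working:
Pentagonal recurrence p(n) = p(n−1) + p(n−2) − p(n−5) − p(n−7) + …: p(12) = p(11) + p(10) − p(7) − p(5) + p(0) = 56 + 42 − 15 − 7 + 1 = 77; C(12,6) = 924.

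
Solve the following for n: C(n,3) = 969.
19

C(n,3) = n(n−1)(n−2)/3! is increasing in n, and n(n−1)(n−2) = 3!·969 = 5,814 ≈ (n−1)^3 gives n ≈ 19.0. Check: C(17,3) = 680, C(18,3) = 816, C(19,3) = 969 ✓. So n = 19.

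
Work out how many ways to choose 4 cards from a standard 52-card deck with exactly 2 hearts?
57,798

13 hearts and 39 non-hearts: C(13,2) × C(39,2) = 78 × 741 = 57,798.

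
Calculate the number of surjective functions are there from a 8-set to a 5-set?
126,000

Reasoning: Onto functions = 5! × S(8,5)
First compute S(8,5) via recurrence:
Using the Stirling recurrence: S(n,k) = k·S(n-1,k) + S(n-1,k-1)
S(8,5) = 5·S(7,5) + S(7,4)
         = 5·140 + 350
         = 700 + 350
         = 1,050
Then: 120 × 1050 = 126,000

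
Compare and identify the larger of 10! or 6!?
10!

Working:
10!=3,628,800, 6!=720. 10! > 6!.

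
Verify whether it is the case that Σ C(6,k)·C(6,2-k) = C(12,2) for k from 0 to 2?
Vandermonde's identity gives C(12,2) = 66; RHS C(12,2) = 66.

Answer: True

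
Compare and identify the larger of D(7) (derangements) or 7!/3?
D(7)

Explanation: D(7) = (7-1)·[D(6) + D(5)] = 6·[265 + 44] = 1,854; 7!/3 = 5,040/3 = 1,680.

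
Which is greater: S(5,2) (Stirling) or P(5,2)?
P(5,2)

Explanation: S(5,2) = 2·S(4,2) + S(4,1) = 2·7 + 1 = 15; P(5,2) = 20.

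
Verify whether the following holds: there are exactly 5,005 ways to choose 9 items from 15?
True

Solution: C(15,9) = 5,005.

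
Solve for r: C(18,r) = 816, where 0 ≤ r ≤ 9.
C(18,r) is increasing for 0 ≤ r ≤ 9. Stepping up (C(18,r+1) = C(18,r)·(18−r)/(r+1)): C(18,1) = 18, C(18,2) = 153, C(18,3) = 816 ✓. So r = 3.
Final answer: 3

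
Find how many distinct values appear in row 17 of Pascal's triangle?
9

Working:
Row 17 has entries C(17,0)..C(17,17); by symmetry C(17,k)=C(17,17-k), giving 9 distinct values.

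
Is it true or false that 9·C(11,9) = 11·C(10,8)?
True

Reasoning: Absorption identity k·C(n,k) = n·C(n-1,k-1). LHS = 9·55 = 495; RHS = 11·45 = 495.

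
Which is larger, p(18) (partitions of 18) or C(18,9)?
Pentagonal recurrence p(n) = p(n−1) + p(n−2) − p(n−5) − p(n−7) + …: p(18) = p(17) + p(16) − p(13) − p(11) + p(6) + p(3) = 297 + 231 − 101 − 56 + 11 + 3 = 385; C(18,9) = 48,620.

Answer: C(18,9)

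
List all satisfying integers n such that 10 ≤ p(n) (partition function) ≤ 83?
6, 7, 8, 9, 10, 11, 12

Working:
Tabulating p(n) via p(n) = p(n−1) + p(n−2) − p(n−5) − p(n−7) + …: p(5)=7; p(6)=11; p(7)=15; p(8)=22; p(9)=30; p(10)=42; p(11)=56; p(12)=77; p(13)=101. So valid n = 6, 7, 8, 9, 10, 11, 12.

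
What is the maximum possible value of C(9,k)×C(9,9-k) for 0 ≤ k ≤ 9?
15,876
C(9,k)·C(9,9-k) = C(9,k)², maximised at the centre k = 4: C(9,4)² = 15,876.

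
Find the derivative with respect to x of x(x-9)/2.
(2x - 9)/2

d/dx[(x-0)(x-9)] = (x-9) + (x-0) = 2x - 9. Dividing by 2 gives (2x - 9)/2.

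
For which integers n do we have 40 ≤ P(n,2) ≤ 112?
7, 8, 9, 10, 11

Explanation: P(6,2)=30; P(7,2)=42; P(8,2)=56; P(9,2)=72; P(10,2)=90; P(11,2)=110; P(12,2)=132. So valid n = 7, 8, 9, 10, 11.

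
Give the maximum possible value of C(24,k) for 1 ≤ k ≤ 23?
2,704,156

Solution: C(24,k) is maximised at the centre of the row: C(24,12) = 2,704,156.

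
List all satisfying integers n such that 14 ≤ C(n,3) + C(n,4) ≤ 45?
5, 6
C(4,3)+C(4,4)=5; C(5,3)+C(5,4)=15; C(6,3)+C(6,4)=35; C(7,3)+C(7,4)=70. So valid n = 5, 6.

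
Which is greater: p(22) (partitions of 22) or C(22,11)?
C(22,11)

Pentagonal recurrence p(n) = p(n−1) + p(n−2) − p(n−5) − p(n−7) + …: p(22) = p(21) + p(20) − p(17) − p(15) + p(10) + p(7) − p(0) = 792 + 627 − 297 − 176 + 42 + 15 − 1 = 1,002; C(22,11) = 705,432.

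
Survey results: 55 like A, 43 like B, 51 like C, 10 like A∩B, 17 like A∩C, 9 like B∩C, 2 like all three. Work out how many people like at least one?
115

|A∪B∪C| = 55+43+51-10-17-9+2 = 115.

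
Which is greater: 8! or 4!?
8!=40,320, 4!=24. 8! > 4!.
Final answer: 8!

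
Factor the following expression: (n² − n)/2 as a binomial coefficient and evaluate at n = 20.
(n² − n)/2 = n(n−1)/2 = C(n,2). At n = 20: C(20,2) = 190.
Final answer: C(n,2); C(20,2) = 190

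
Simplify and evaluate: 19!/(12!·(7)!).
50,388

Working:
This is C(19,12) = 50,388.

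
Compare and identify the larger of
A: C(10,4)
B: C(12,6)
B

Reasoning: A=C(10,4)=210, B=C(12,6)=924.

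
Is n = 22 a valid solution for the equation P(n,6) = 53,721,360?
Yes

Working:
P(22,6) = 22·21·20·19·18·17 = 53,721,360, which equals 53,721,360.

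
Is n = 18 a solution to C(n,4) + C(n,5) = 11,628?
C(18,4) + C(18,5) = 3,060 + 8,568 = 11,628, which equals 11,628.
Final answer: Yes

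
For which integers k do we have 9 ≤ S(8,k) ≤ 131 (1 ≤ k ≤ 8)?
2, 7

S(8,1)=1; S(8,2)=127; S(8,3)=966; S(8,4)=1,701; S(8,5)=1,050; S(8,6)=266; S(8,7)=28; S(8,8)=1. So valid k = 2, 7.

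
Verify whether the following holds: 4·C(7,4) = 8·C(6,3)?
False

Explanation: Absorption identity k·C(n,k) = n·C(n-1,k-1). LHS = 4·35 = 140; RHS = 8·20 = 160.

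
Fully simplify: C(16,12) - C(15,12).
1,365
C(16,12) - C(15,12) = C(15,11) = 1,365.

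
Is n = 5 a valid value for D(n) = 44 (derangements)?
Yes

Solution: D(5) = (5-1)·[D(4) + D(3)] = 4·[9 + 2] = 44, which equals 44.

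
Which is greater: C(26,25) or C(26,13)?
C(26,13)

Explanation: C(26,25)=26, C(26,13)=10,400,600.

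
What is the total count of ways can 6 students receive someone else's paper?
Using D(n) = (n-1)[D(n-1) + D(n-2)]:
D(6) = (6-1) × [D(5) + D(4)]
      = 5 × [44 + 9]
      = 5 × 53
      = 265

Answer: 265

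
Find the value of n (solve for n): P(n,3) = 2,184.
14

Reasoning: P(n,3) = n(n−1)(n−2) is increasing in n; n(n−1)(n−2) ≈ (n−1)^3 = 2,184 gives n ≈ 14.0. Check: P(12,3) = 1,320, P(13,3) = 1,716, P(14,3) = 2,184 ✓. So n = 14.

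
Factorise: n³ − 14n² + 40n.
n³ − 14n² + 40n = n(n² − 14n + 40) = n(n − 4)(n − 10).
Final answer: n(n − 4)(n − 10)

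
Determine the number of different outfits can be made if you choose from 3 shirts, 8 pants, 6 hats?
By the multiplication principle: 3 × 8 × 6 = 144.

Answer: 144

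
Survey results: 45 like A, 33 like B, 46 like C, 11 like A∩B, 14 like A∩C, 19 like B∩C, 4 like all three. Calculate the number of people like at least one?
84

Solution: |A∪B∪C| = 45+33+46-11-14-19+4 = 84.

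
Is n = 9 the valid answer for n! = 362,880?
9! = 9·8! = 9·40,320 = 362,880, which equals 362,880.
Final answer: Yes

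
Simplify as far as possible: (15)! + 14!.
1,394,852,659,200

(15)! + 14! = (15)·14! + 14! = (15+1)·14! = 16·14! = 1,394,852,659,200.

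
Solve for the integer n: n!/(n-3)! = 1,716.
13

Explanation: n!/(n-3)! = n×(n-1)×(n-2), a product of 3 consecutive integers ≈ (n−1)^3. 1,716^(1/3) + 1 ≈ 13.0; check n = 13: 13×12×11 = 1,716 ✓. So n = 13.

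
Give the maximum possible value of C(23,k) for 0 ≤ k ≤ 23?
Maximum at k = 11 or k = 12: C(23,11) = 1,352,078.

Answer: 1,352,078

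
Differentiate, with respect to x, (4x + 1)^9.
36(4x + 1)^8

Explanation: Chain rule: 9(4x+1)^{8} × 4 = 36(4x+1)^{8}.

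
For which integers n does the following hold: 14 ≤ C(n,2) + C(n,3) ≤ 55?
5, 6
C(4,2)+C(4,3)=10; C(5,2)+C(5,3)=20; C(6,2)+C(6,3)=35; C(7,2)+C(7,3)=56. So valid n = 5, 6.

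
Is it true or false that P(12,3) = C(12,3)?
P(12,3) = 1,320 but C(12,3) = 220; they differ by a factor of 3! = 6, so the statement does not hold.
Final answer: False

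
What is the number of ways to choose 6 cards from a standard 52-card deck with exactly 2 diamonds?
13 diamonds and 39 non-diamonds: C(13,2) × C(39,4) = 78 × 82251 = 6,415,578.
Final answer: 6,415,578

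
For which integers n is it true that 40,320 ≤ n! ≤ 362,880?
8, 9

Explanation: n! is strictly increasing; 8! = 40,320 and 9! = 362,880, so valid n = 8, 9.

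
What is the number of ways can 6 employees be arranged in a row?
720

Arrangements of 6 distinct objects: 6! = 720.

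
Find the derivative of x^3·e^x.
(3x^2 + x^3)e^x

Product rule: d/dx[x^3]·e^x + x^3·d/dx[e^x] = 3x^{2}e^x + x^3e^x.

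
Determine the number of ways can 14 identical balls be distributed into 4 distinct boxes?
680

Explanation: C(14+4-1, 4-1) = C(17, 3) = 680.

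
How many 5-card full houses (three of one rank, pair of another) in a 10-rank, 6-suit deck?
27,000
Triple rank: 10. Triple suits: C(6,3)=20. Pair rank: 9. Pair suits: C(6,2)=15. Total: 27,000.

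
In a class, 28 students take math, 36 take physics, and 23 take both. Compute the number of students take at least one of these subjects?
41

|A∪B| = |A|+|B|-|A∩B| = 28+36-23 = 41.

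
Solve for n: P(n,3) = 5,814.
P(n,3) = n(n−1)(n−2) is increasing in n; n(n−1)(n−2) ≈ (n−1)^3 = 5,814 gives n ≈ 19.0. Check: P(17,3) = 4,080, P(18,3) = 4,896, P(19,3) = 5,814 ✓. So n = 19.
Final answer: 19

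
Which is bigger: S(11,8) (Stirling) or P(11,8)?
S(11,8) = 8·S(10,8) + S(10,7) = 8·750 + 5,880 = 11,880; P(11,8) = 6,652,800.

Answer: P(11,8)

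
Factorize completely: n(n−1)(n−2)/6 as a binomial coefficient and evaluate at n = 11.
C(n,3); C(11,3) = 165

Reasoning: n(n−1)(n−2)/6 = n!/(3!(n−3)!) = C(n,3). At n = 11: C(11,3) = 165.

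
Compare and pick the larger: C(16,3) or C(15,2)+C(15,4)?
C(16,3)=560; C(15,2)+C(15,4)=105+1,365=1,470.
Final answer: C(15,2)+C(15,4)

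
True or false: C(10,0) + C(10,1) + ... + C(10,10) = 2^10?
True

Working:
Binomial theorem with x = y = 1: Σ C(10,i) = (1+1)^10 = 2^10 = 1,024. The statement holds.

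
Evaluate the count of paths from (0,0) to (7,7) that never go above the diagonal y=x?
Counted by the Catalan number C_7: C_7 = C(14,7)/(7+1) = 3,432/8 = 429.

Answer: 429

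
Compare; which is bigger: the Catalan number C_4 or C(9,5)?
C(9,5)

Solution: C_4 = C(8,4)/(4+1) = 70/5 = 14; C(9,5) = 126.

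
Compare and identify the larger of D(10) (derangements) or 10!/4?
D(10)

D(10) = (10-1)·[D(9) + D(8)] = 9·[133,496 + 14,833] = 1,334,961; 10!/4 = 3,628,800/4 = 907,200.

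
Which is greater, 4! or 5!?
5!

Reasoning: 4!=24, 5!=120. 5! > 4!.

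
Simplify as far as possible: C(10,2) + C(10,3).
165
By Pascal's identity: C(11,3) = 165.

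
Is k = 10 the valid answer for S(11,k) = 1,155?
No

S(11,10) = 10·S(10,10) + S(10,9) = 10·1 + 45 = 55, which does not equal 1,155.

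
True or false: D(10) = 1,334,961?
Derangements of 10 elements: D(10) = (10-1)·[D(9) + D(8)] = 9·[133,496 + 14,833] = 1,334,961.
Final answer: True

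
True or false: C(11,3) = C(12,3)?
LHS = C(11,3) = 165; RHS = C(12,3) = 220. 165 ≠ 220, so the statement does not hold.
Final answer: False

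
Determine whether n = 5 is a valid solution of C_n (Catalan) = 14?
C_5 = C(10,5)/(5+1) = 252/6 = 42, which does not equal 14.
Final answer: No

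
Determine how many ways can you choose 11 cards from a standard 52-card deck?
C(52,11) = 60,403,728,840.

Answer: 60,403,728,840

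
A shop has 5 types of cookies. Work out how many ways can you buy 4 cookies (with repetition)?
70

Stars and bars: C(4+5-1, 4) = C(8, 4) = 70.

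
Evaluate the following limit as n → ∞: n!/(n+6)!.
0

Explanation: n!/(n+6)! = 1/[(n+1)(n+2)···(n+6)] → 0 as n → ∞.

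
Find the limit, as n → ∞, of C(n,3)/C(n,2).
∞

Working:
C(n,3)/C(n,2) = (n-2)/3 → ∞ as n → ∞.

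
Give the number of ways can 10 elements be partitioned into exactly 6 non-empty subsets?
22,827

Explanation: This equals S(10,6), the Stirling number of the 2nd kind.
Using the Stirling recurrence: S(n,k) = k·S(n-1,k) + S(n-1,k-1)
S(10,6) = 6·S(9,6) + S(9,5)
         = 6·2646 + 6951
         = 15876 + 6951
         = 22,827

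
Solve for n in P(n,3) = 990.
11

Working:
P(n,3) = n(n−1)(n−2) is increasing in n; n(n−1)(n−2) ≈ (n−1)^3 = 990 gives n ≈ 11.0. Check: P(9,3) = 504, P(10,3) = 720, P(11,3) = 990 ✓. So n = 11.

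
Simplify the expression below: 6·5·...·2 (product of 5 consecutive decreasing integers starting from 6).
This is P(6,5) = 6!/(1)! = 720.
Final answer: 720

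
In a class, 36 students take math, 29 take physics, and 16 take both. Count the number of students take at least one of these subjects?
49

Working:
|A∪B| = |A|+|B|-|A∩B| = 36+29-16 = 49.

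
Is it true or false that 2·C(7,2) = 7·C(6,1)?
True

Solution: Absorption identity k·C(n,k) = n·C(n-1,k-1). LHS = 2·21 = 42; RHS = 7·6 = 42.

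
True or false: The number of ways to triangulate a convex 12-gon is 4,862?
False

Reasoning: Triangulations of a convex 12-gon are counted by the Catalan number C_10: C_10 = C(20,10)/(10+1) = 184,756/11 = 16,796.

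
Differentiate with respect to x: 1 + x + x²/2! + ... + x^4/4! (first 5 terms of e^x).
1 + x + x²/2! + ... + x^3/3!

Explanation: Differentiating term by term gives the first 4 terms of e^x.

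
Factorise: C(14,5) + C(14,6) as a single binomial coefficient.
By Pascal's identity: C(14,5) + C(14,6) = C(15,6) = 5,005.

Answer: C(15,6)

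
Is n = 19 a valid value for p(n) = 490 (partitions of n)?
Yes

Reasoning: Pentagonal recurrence p(n) = p(n−1) + p(n−2) − p(n−5) − p(n−7) + …: p(19) = p(18) + p(17) − p(14) − p(12) + p(7) + p(4) = 385 + 297 − 135 − 77 + 15 + 5 = 490, which equals 490.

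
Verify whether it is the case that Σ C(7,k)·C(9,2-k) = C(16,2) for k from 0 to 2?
True

Solution: Vandermonde's identity gives C(16,2) = 120; RHS C(16,2) = 120.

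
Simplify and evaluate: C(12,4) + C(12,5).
By Pascal's identity: C(13,5) = 1,287.
Final answer: 1,287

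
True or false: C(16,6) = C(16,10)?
True

Reasoning: C(16,6) = C(16,16-6) by the symmetry property; both equal 8,008.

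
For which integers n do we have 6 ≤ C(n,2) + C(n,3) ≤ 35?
C(3,2)+C(3,3)=4; C(4,2)+C(4,3)=10; C(5,2)+C(5,3)=20; C(6,2)+C(6,3)=35; C(7,2)+C(7,3)=56. So valid n = 4, 5, 6.

Answer: 4, 5, 6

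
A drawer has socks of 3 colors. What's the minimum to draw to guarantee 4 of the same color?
10

Reasoning: Worst case: 3 of each = 9. One more: 10.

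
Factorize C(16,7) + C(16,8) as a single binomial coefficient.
By Pascal's identity: C(16,7) + C(16,8) = C(17,8) = 24,310.

Answer: C(17,8)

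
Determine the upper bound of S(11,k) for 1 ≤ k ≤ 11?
246,730

Explanation: Row S(11,k) for k = 1..11 (via S(n,k) = k·S(n−1,k) + S(n−1,k−1)): 1, 1,023, 28,501, 145,750, 246,730, 179,487, 63,987, 11,880, 1,155, 55, 1. The row is unimodal; maximum at k = 5: 246,730.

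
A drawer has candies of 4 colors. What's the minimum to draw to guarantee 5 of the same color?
17
Worst case: 4 of each = 16. One more: 17.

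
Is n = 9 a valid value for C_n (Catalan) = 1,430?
No

Reasoning: C_9 = C(18,9)/(9+1) = 48,620/10 = 4,862, which does not equal 1,430.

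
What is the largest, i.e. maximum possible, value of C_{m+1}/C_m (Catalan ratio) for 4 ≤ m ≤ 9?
38/11

Reasoning: C_{m+1}/C_m = 2(2m+1)/(m+2), which increases with m. Maximum at m = 9: 2·19/11 = 38/11.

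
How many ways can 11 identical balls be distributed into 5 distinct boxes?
1,365

Explanation: C(11+5-1, 5-1) = C(15, 4) = 1,365.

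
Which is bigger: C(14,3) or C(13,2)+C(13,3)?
By Pascal's identity: C(14,3) = C(13,2)+C(13,3) = 364. Equal.

Answer: Equal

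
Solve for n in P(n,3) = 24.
P(n,3) = n(n−1)(n−2) is increasing in n; n(n−1)(n−2) ≈ (n−1)^3 = 24 gives n ≈ 3.9. Check: P(3,3) = 6, P(4,3) = 24 ✓. So n = 4.
Final answer: 4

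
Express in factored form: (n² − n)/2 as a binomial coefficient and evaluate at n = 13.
C(n,2); C(13,2) = 78

(n² − n)/2 = n(n−1)/2 = C(n,2). At n = 13: C(13,2) = 78.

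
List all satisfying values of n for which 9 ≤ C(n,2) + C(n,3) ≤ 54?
4, 5, 6

C(3,2)+C(3,3)=4; C(4,2)+C(4,3)=10; C(5,2)+C(5,3)=20; C(6,2)+C(6,3)=35; C(7,2)+C(7,3)=56. So valid n = 4, 5, 6.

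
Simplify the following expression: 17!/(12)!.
This equals 17×16×...×13 = 742,560.

Answer: 742,560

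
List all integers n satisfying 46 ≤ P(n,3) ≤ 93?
5

Reasoning: P(4,3)=24; P(5,3)=60; P(6,3)=120. So valid n = 5.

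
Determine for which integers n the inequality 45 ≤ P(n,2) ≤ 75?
8, 9

Reasoning: P(7,2)=42; P(8,2)=56; P(9,2)=72; P(10,2)=90. So valid n = 8, 9.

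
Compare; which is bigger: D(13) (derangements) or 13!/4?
D(13)

Solution: D(13) = (13-1)·[D(12) + D(11)] = 12·[176,214,841 + 14,684,570] = 2,290,792,932; 13!/4 = 6,227,020,800/4 = 1,556,755,200.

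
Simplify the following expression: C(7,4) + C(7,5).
56

Working:
By Pascal's identity: C(8,5) = 56.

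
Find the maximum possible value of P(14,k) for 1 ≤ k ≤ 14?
87,178,291,200

Reasoning: P(14,k) increases in k, so maximum at k = 14: 14! = 87,178,291,200.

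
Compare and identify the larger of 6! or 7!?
6!=720, 7!=5,040. 7! > 6!.
Final answer: 7!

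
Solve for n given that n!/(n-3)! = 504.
9

Working:
n!/(n-3)! = n×(n-1)×(n-2), a product of 3 consecutive integers ≈ (n−1)^3. 504^(1/3) + 1 ≈ 9.0; check n = 9: 9×8×7 = 504 ✓. So n = 9.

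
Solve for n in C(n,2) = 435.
30

Explanation: C(n,2) = n(n−1)/2! is increasing in n, and n(n−1) = 2!·435 = 870 ≈ (n−0.5)^2 gives n ≈ 30.0. Check: C(28,2) = 378, C(29,2) = 406, C(30,2) = 435 ✓. So n = 30.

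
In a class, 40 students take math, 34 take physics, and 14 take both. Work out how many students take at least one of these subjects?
60

|A∪B| = |A|+|B|-|A∩B| = 40+34-14 = 60.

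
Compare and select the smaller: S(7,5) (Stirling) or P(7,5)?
S(7,5)

Working:
S(7,5) = 5·S(6,5) + S(6,4) = 5·15 + 65 = 140; P(7,5) = 2,520.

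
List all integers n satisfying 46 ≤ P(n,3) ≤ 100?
5
P(4,3)=24; P(5,3)=60; P(6,3)=120. So valid n = 5.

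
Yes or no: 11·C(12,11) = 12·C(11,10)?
Absorption identity k·C(n,k) = n·C(n-1,k-1). LHS = 11·12 = 132; RHS = 12·11 = 132.

Answer: Yes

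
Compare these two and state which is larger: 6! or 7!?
6!=720, 7!=5,040. 7! > 6!.

Answer: 7!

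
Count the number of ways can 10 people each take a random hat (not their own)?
Using D(n) = (n-1)[D(n-1) + D(n-2)]:
D(10) = (10-1) × [D(9) + D(8)]
      = 9 × [133496 + 14833]
      = 9 × 148329
      = 1,334,961

Answer: 1,334,961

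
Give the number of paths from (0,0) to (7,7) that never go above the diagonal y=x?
429

Reasoning: Counted by the Catalan number C_7: C_7 = C(14,7)/(7+1) = 3,432/8 = 429.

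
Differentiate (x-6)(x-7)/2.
d/dx[(x-6)(x-7)] = (x-7) + (x-6) = 2x - 13. Dividing by 2 gives (2x - 13)/2.
Final answer: (2x - 13)/2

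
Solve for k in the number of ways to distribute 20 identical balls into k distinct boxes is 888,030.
Stars and bars: the count is C(20+k−1, k−1), increasing in k. k=6: C(25,5) = 53,130, k=7: C(26,6) = 230,230, k=8: C(27,7) = 888,030 ✓. So k = 8.

Answer: 8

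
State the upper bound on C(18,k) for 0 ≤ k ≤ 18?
48,620
Maximum at k = 9: C(18,9) = 48,620.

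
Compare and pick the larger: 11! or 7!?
11!

Reasoning: 11!=39,916,800, 7!=5,040. 11! > 7!.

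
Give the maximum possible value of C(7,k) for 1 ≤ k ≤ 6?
35

Explanation: C(7,k) is maximised at the centre of the row: C(7,3) = 35.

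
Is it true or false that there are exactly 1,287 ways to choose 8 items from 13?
True

Reasoning: C(13,8) = 1,287.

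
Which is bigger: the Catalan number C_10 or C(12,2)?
C_10

Solution: C_10 = C(20,10)/(10+1) = 184,756/11 = 16,796; C(12,2) = 66.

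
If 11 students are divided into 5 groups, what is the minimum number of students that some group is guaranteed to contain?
3

Working:
Pigeonhole: ⌈11/5⌉ = 3.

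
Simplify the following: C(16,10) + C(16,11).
12,376

Explanation: By Pascal's identity: C(17,11) = 12,376.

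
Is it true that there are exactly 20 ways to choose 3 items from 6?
True

Reasoning: C(6,3) = 20.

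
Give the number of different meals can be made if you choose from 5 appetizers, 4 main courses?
By the multiplication principle: 5 × 4 = 20.

Answer: 20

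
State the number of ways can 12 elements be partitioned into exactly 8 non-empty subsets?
159,027

Reasoning: This equals S(12,8), the Stirling number of the 2nd kind.
Using the Stirling recurrence: S(n,k) = k·S(n-1,k) + S(n-1,k-1)
S(12,8) = 8·S(11,8) + S(11,7)
         = 8·11880 + 63987
         = 95040 + 63987
         = 159,027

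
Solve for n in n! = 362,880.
n! is strictly increasing. 7! = 5,040, 8! = 40,320, 9! = 362,880 ✓. So n = 9.
Final answer: 9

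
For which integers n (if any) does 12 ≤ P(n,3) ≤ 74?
4, 5

Reasoning: P(3,3)=6; P(4,3)=24; P(5,3)=60; P(6,3)=120. So valid n = 4, 5.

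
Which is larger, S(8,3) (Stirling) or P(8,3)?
S(8,3)

Solution: S(8,3) = 3·S(7,3) + S(7,2) = 3·301 + 63 = 966; P(8,3) = 336.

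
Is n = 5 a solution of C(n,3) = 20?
C(5,3) = 5·4·3/3! = 60/6 = 10, which does not equal 20.
Final answer: No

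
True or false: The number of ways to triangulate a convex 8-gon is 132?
True

Triangulations of a convex 8-gon are counted by the Catalan number C_6: C_6 = C(12,6)/(6+1) = 924/7 = 132.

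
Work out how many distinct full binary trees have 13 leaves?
208,012

Solution: Using the Catalan number formula: C_n = C(2n, n) / (n+1)
C_12 = C(24, 12) / (12+1)
     = 2704156 / 13
     = 208,012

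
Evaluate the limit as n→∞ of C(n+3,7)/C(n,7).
1

Both numerator and denominator grow as n^7/7! for large n, so the ratio → 1.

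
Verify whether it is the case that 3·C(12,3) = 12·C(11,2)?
True
Absorption identity k·C(n,k) = n·C(n-1,k-1). LHS = 3·220 = 660; RHS = 12·55 = 660.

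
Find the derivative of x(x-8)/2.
(2x - 8)/2

Solution: d/dx[(x-0)(x-8)] = (x-8) + (x-0) = 2x - 8. Dividing by 2 gives (2x - 8)/2.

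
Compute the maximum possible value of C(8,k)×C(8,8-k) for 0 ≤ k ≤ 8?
C(8,k)·C(8,8-k) = C(8,k)², maximised at the centre k = 4: C(8,4)² = 4,900.
Final answer: 4,900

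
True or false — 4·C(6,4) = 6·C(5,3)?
True

Solution: Absorption identity k·C(n,k) = n·C(n-1,k-1). LHS = 4·15 = 60; RHS = 6·10 = 60.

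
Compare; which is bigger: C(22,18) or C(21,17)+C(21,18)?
Equal

Solution: By Pascal's identity: C(22,18) = C(21,17)+C(21,18) = 7,315. Equal.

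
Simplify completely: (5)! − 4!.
96

Working:
(5)! − 4! = (5)·4! − 4! = (5−1)·4! = 4·4! = 96.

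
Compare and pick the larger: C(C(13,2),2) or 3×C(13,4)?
C(C(13,2),2)

C(C(13,2),2)=3,003, 3×C(13,4)=2,145.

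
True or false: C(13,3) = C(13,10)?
True

C(13,3) = C(13,13-3) by the symmetry property; both equal 286.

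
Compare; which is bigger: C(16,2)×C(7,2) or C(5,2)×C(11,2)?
C(16,2)×C(7,2)=2,520, C(5,2)×C(11,2)=550.
Final answer: C(16,2)×C(7,2)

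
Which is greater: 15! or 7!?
15!=1,307,674,368,000, 7!=5,040. 15! > 7!.
Final answer: 15!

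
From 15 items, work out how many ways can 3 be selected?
C(15,3) = 15! / (3! × (15-3)!)
         = 15! / (3! × 12!)
         = 455
Final answer: 455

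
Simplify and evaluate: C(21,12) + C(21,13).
497,420

By Pascal's identity: C(22,13) = 497,420.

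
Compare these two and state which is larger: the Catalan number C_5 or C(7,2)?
C_5 = C(10,5)/(5+1) = 252/6 = 42; C(7,2) = 21.

Answer: C_5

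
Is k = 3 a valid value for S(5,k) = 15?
S(5,3) = 3·S(4,3) + S(4,2) = 3·6 + 7 = 25, which does not equal 15.
Final answer: No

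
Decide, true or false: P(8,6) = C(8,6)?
False

Solution: P(8,6) = 20,160 but C(8,6) = 28; they differ by a factor of 6! = 720, so the statement does not hold.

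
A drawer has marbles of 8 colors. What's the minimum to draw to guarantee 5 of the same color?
33

Worst case: 4 of each = 32. One more: 33.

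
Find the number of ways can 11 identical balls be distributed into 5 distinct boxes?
1,365

Explanation: C(11+5-1, 5-1) = C(15, 4) = 1,365.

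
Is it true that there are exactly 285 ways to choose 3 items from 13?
False

Working:
C(13,3) = 286 ≠ 285.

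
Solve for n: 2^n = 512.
9

Explanation: 2^9 = 512, so n = 9.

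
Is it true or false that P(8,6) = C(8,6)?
P(8,6) = 20,160 but C(8,6) = 28; they differ by a factor of 6! = 720, so the statement does not hold.
Final answer: False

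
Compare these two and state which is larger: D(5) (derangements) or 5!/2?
D(5) = (5-1)·[D(4) + D(3)] = 4·[9 + 2] = 44; 5!/2 = 120/2 = 60.

Answer: 5!/2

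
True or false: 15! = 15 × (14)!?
True

By definition n! = n × (n-1)!, so 15! = 15 × 14!.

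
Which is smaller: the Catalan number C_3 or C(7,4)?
C_3 = C(6,3)/(3+1) = 20/4 = 5; C(7,4) = 35.

Answer: C_3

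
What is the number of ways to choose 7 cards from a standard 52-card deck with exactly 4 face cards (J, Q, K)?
12 face cards and 40 non-face cards: C(12,4) × C(40,3) = 495 × 9,880 = 4,890,600.
Final answer: 4,890,600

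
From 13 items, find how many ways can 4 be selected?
C(13,4) = 13! / (4! × (13-4)!)
         = 13! / (4! × 9!)
         = 715

Answer: 715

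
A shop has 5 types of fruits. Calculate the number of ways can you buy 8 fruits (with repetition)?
Stars and bars: C(8+5-1, 8) = C(12, 8) = 495.

Answer: 495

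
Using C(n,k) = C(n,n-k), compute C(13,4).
715
C(13,4) = C(13,9) = 715.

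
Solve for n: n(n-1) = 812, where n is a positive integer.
n² − n − 812 = 0, so n = (1 ± √(1 + 4·812))/2 = (1 ± √3,249)/2 = (1 ± 57)/2, i.e. n = 29 or n = -28. Taking the positive root, n = 29 (check: 29×28 = 812).
Final answer: 29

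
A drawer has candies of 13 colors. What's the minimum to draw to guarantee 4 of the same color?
40

Working:
Worst case: 3 of each = 39. One more: 40.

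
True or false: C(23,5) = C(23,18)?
True

Reasoning: C(23,5) = C(23,23-5) by the symmetry property; both equal 33,649.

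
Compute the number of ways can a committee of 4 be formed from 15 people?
1,365

Explanation: C(15,4) = 15! / (4! × (15-4)!)
         = 15! / (4! × 11!)
         = 1,365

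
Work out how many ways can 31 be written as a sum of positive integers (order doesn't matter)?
6,842

Working:
Pentagonal recurrence p(n) = p(n−1) + p(n−2) − p(n−5) − p(n−7) + …: p(31) = p(30) + p(29) − p(26) − p(24) + p(19) + p(16) − p(9) − p(5) = 5,604 + 4,565 − 2,436 − 1,575 + 490 + 231 − 30 − 7 = 6,842.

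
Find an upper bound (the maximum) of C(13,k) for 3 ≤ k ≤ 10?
1,716

C(13,k) is maximised at the centre of the row: C(13,6) = 1,716.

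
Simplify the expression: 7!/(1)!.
This equals 7×6×...×2 = 5,040.
Final answer: 5,040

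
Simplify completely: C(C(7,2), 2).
210
C(7,2) = 21, then C(21, 2) = 210.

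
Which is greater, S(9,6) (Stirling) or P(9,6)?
P(9,6)

S(9,6) = 6·S(8,6) + S(8,5) = 6·266 + 1,050 = 2,646; P(9,6) = 60,480.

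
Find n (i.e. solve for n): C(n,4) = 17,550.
C(n,4) = n(n−1)(n−2)(n−3)/4! is increasing in n, and n(n−1)(n−2)(n−3) = 4!·17,550 = 421,200 ≈ (n−1.5)^4 gives n ≈ 27.0. Check: C(25,4) = 12,650, C(26,4) = 14,950, C(27,4) = 17,550 ✓. So n = 27.
Final answer: 27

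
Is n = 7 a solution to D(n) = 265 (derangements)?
No
D(7) = (7-1)·[D(6) + D(5)] = 6·[265 + 44] = 1,854, which does not equal 265.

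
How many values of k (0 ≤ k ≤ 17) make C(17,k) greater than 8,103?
6

Row 17 is unimodal and symmetric about k=17/2. C(17,5)=6,188 ≤ 8,103; C(17,6)=12,376 > 8,103; by symmetry C(17,k) > 8,103 for k = 6..11. That's 11 - 6 + 1 = 6 values.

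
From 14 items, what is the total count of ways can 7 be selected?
3,432

Reasoning: C(14,7) = 14! / (7! × (14-7)!)
         = 14! / (7! × 7!)
         = 3,432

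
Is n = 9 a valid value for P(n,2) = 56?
No

Working:
P(9,2) = 9·8 = 72, which does not equal 56.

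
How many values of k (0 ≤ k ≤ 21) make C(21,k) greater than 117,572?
6

Reasoning: Row 21 is unimodal and symmetric about k=21/2. C(21,7)=116,280 ≤ 117,572; C(21,8)=203,490 > 117,572; by symmetry C(21,k) > 117,572 for k = 8..13. That's 13 - 8 + 1 = 6 values.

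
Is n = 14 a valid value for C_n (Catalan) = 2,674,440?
Yes

Reasoning: C_14 = C(28,14)/(14+1) = 40,116,600/15 = 2,674,440, which equals 2,674,440.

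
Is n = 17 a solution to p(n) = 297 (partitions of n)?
Pentagonal recurrence p(n) = p(n−1) + p(n−2) − p(n−5) − p(n−7) + …: p(17) = p(16) + p(15) − p(12) − p(10) + p(5) + p(2) = 231 + 176 − 77 − 42 + 7 + 2 = 297, which equals 297.
Final answer: Yes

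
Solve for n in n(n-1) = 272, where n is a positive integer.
n² − n − 272 = 0, so n = (1 ± √(1 + 4·272))/2 = (1 ± √1,089)/2 = (1 ± 33)/2, i.e. n = 17 or n = -16. Taking the positive root, n = 17 (check: 17×16 = 272).
Final answer: 17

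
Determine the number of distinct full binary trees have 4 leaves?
5

Working:
Using the Catalan number formula: C_n = C(2n, n) / (n+1)
C_3 = C(6, 3) / (3+1)
     = 20 / 4
     = 5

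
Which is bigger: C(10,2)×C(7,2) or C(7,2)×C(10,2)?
Equal

Reasoning: C(10,2)×C(7,2)=945, C(7,2)×C(10,2)=945.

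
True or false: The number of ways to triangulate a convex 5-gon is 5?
Triangulations of a convex 5-gon are counted by the Catalan number C_3: C_3 = C(6,3)/(3+1) = 20/4 = 5.

Answer: True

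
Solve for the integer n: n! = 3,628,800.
10

n! is strictly increasing. 8! = 40,320, 9! = 362,880, 10! = 3,628,800 ✓. So n = 10.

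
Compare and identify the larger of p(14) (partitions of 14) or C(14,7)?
C(14,7)

Explanation: Pentagonal recurrence p(n) = p(n−1) + p(n−2) − p(n−5) − p(n−7) + …: p(14) = p(13) + p(12) − p(9) − p(7) + p(2) = 101 + 77 − 30 − 15 + 2 = 135; C(14,7) = 3,432.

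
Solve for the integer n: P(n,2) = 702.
27

Working:
P(n,2) = n(n−1) is increasing in n; n(n−1) ≈ (n−0.5)^2 = 702 gives n ≈ 27.0. Check: P(25,2) = 600, P(26,2) = 650, P(27,2) = 702 ✓. So n = 27.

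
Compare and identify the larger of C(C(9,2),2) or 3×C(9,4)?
C(C(9,2),2)

Explanation: C(C(9,2),2)=630, 3×C(9,4)=378.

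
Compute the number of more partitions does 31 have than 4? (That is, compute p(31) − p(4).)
6,837

Working:
Pentagonal recurrence p(n) = p(n−1) + p(n−2) − p(n−5) − p(n−7) + …: p(31) = p(30) + p(29) − p(26) − p(24) + p(19) + p(16) − p(9) − p(5) = 5,604 + 4,565 − 2,436 − 1,575 + 490 + 231 − 30 − 7 = 6,842.
p(4) = p(3) + p(2) = 3 + 2 = 5.
Difference = 6,842 − 5 = 6,837.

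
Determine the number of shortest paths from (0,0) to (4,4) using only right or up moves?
Choose 4 rights from 8 moves: C(8,4) = 70.

Answer: 70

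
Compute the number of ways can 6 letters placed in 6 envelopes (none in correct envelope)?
265

Reasoning: Using D(n) = (n-1)[D(n-1) + D(n-2)]:
D(6) = (6-1) × [D(5) + D(4)]
      = 5 × [44 + 9]
      = 5 × 53
      = 265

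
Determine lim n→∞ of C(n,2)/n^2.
1/2

Working:
C(n,2) ≈ n^2/2! for large n. Limit = 1/2! = 1/2.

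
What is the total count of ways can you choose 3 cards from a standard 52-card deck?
22,100
C(52,3) = 22,100.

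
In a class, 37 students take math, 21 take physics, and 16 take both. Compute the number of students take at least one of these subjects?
42

Solution: |A∪B| = |A|+|B|-|A∩B| = 37+21-16 = 42.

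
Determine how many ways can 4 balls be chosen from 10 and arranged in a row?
5,040

Solution: P(10,4) = 10!/(10-4)! = 5,040.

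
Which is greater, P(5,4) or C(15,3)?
P(5,4)=120, C(15,3)=455.

Answer: C(15,3)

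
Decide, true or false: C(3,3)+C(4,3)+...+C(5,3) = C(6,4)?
Hockey stick identity gives Σ = C(6,4) = 15; RHS C(6,4) = 15.
Final answer: True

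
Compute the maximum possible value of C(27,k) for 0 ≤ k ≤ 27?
Maximum at k = 13 or k = 14: C(27,13) = 20,058,300.

Answer: 20,058,300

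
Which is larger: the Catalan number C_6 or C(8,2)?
C_6

Solution: C_6 = C(12,6)/(6+1) = 924/7 = 132; C(8,2) = 28.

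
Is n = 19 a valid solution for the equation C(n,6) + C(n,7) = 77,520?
Yes

Working:
C(19,6) + C(19,7) = 27,132 + 50,388 = 77,520, which equals 77,520.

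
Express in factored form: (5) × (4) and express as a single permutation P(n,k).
Product of 2 consecutive descending integers starting at 5: P(5,2) = 5!/3! = 20.

Answer: P(5,2) = 5!/(3)!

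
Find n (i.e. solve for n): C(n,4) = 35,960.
32
C(n,4) = n(n−1)(n−2)(n−3)/4! is increasing in n, and n(n−1)(n−2)(n−3) = 4!·35,960 = 863,040 ≈ (n−1.5)^4 gives n ≈ 32.0. Check: C(30,4) = 27,405, C(31,4) = 31,465, C(32,4) = 35,960 ✓. So n = 32.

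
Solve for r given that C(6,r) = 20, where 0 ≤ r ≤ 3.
3

C(6,r) is increasing for 0 ≤ r ≤ 3. Stepping up (C(6,r+1) = C(6,r)·(6−r)/(r+1)): C(6,1) = 6, C(6,2) = 15, C(6,3) = 20 ✓. So r = 3.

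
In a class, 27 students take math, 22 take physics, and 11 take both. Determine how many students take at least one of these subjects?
38

|A∪B| = |A|+|B|-|A∩B| = 27+22-11 = 38.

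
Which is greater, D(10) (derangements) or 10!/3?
D(10)

Explanation: D(10) = (10-1)·[D(9) + D(8)] = 9·[133,496 + 14,833] = 1,334,961; 10!/3 = 3,628,800/3 = 1,209,600.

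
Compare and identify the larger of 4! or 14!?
14!

Solution: 4!=24, 14!=87,178,291,200. 14! > 4!.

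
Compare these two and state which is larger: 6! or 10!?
6!=720, 10!=3,628,800. 10! > 6!.
Final answer: 10!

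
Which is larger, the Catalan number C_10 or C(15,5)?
C_10
C_10 = C(20,10)/(10+1) = 184,756/11 = 16,796; C(15,5) = 3,003.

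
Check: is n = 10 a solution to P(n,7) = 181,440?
No

Solution: P(10,7) = 10·9·8·7·6·5·4 = 604,800, which does not equal 181,440.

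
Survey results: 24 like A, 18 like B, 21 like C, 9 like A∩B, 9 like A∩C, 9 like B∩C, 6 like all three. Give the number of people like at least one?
|A∪B∪C| = 24+18+21-9-9-9+6 = 42.

Answer: 42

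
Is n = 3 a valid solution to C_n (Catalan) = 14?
No

Explanation: C_3 = C(6,3)/(3+1) = 20/4 = 5, which does not equal 14.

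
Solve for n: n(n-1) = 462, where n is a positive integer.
22
n² − n − 462 = 0, so n = (1 ± √(1 + 4·462))/2 = (1 ± √1,849)/2 = (1 ± 43)/2, i.e. n = 22 or n = -21. Taking the positive root, n = 22 (check: 22×21 = 462).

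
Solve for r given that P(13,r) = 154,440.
5

P(13,r) = 13·12·…·(13−r+1), a product of r factors. Multiplying down from 13: 13 = 13; 13·12 = 156; 13·12·11 = 1,716; 13·12·11·10 = 17,160; 13·12·11·10·9 = 154,440 ✓ (5 factors). So r = 5.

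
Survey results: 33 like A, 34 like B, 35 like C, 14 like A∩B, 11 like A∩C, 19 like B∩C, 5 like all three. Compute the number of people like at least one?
|A∪B∪C| = 33+34+35-14-11-19+5 = 63.

Answer: 63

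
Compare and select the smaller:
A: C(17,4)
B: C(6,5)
A=C(17,4)=2,380, B=C(6,5)=6.

Answer: B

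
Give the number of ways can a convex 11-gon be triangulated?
4,862

Working:
Using the Catalan number formula: C_n = C(2n, n) / (n+1)
C_9 = C(18, 9) / (9+1)
     = 48620 / 10
     = 4,862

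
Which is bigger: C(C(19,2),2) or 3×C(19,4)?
C(C(19,2),2)

C(C(19,2),2)=14,535, 3×C(19,4)=11,628.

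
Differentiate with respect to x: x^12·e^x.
(12x^11 + x^12)e^x
Product rule: d/dx[x^12]·e^x + x^12·d/dx[e^x] = 12x^{11}e^x + x^12e^x.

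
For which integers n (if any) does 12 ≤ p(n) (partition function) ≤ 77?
7, 8, 9, 10, 11, 12

Reasoning: Tabulating p(n) via p(n) = p(n−1) + p(n−2) − p(n−5) − p(n−7) + …: p(6)=11; p(7)=15; p(8)=22; p(9)=30; p(10)=42; p(11)=56; p(12)=77; p(13)=101. So valid n = 7, 8, 9, 10, 11, 12.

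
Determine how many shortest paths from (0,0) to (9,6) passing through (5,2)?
1,470
To (5,2): C(7,5)=21. From there: C(8,4)=70. Total: 1,470.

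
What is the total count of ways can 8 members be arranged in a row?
40,320

Solution: Arrangements of 8 distinct objects: 8! = 40,320.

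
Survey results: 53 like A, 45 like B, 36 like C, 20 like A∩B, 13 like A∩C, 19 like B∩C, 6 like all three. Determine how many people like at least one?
88

Reasoning: |A∪B∪C| = 53+45+36-20-13-19+6 = 88.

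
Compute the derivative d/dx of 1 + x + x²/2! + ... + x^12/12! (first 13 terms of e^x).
1 + x + x²/2! + ... + x^11/11!

Differentiating term by term gives the first 12 terms of e^x.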